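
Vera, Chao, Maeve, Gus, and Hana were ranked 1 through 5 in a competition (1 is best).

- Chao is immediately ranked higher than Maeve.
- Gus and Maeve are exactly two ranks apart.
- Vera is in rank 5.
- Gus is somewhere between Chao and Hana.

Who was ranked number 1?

With clue 1, Maeve is ruled out for rank 1.
With clues 1–3, Vera is ruled out for rank 1.
With clues 1–4, Chao and Gus are ruled out for rank 1.
So rank 1 is Hana.

Hana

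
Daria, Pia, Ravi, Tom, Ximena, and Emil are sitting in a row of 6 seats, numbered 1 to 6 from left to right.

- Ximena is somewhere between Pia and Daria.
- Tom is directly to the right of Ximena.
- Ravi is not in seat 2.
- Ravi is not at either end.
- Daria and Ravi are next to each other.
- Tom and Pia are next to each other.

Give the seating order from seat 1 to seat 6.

From clue 1: Ximena is in {2,3,4,5}.
From clues 1–2: Tom is in {3,4,5}.
From clues 1–4: Ravi is in {3,4,5}.
From clues 1–5: Pia is in {1,2,6}.
From clues 1–6: Emil → seat 1, Daria → seat 2, Ravi → seat 3, Ximena → seat 4, Tom → seat 5, Pia → seat 6.

Emil, Daria, Ravi, Ximena, Tom, Pia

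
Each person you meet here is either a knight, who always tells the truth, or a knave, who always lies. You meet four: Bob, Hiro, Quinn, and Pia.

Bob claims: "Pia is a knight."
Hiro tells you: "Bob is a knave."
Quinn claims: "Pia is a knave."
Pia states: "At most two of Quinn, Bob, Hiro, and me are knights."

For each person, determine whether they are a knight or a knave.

Consider Bob. Suppose Bob is a knave.
Then no assignment of the remaining roles makes every statement match its speaker's type — contradiction.
So Bob is a knight.
With that fixed, Hiro's statement is false, so Hiro is a knave.
Consider Quinn. Suppose Quinn is a knight.
Then whichever role Pia has, Pia's statement has the wrong truth value — contradiction.
So Quinn is a knave.
With that fixed, Pia's statement is true, so Pia is a knight.

Bob: knight, Hiro: knave, Quinn: knave, Pia: knight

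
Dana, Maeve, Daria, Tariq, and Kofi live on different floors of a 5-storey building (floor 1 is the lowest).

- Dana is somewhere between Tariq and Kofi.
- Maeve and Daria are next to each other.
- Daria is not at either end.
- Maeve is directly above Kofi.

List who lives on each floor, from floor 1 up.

Kofi, Maeve, Daria, Dana, Tariq

From clue 1: Dana is in {2,3,4}.
From clues 1–2: Dana is in {2,4}.
From clues 1–4: Kofi → floor 1, Maeve → floor 2, Daria → floor 3, Dana → floor 4, Tariq → floor 5.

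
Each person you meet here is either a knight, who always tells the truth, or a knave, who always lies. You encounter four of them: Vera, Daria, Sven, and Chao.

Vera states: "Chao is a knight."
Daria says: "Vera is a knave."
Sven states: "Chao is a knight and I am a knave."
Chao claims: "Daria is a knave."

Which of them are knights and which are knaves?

Consider Vera. Suppose Vera is a knight.
Then no assignment of the remaining roles makes every statement match its speaker's type — contradiction.
So Vera is a knave.
With that fixed, Daria's statement is true, so Daria is a knight.
With that fixed, Chao's statement is false, so Chao is a knave.
With that fixed, Sven's statement is false, so Sven is a knave.

Vera: knave, Daria: knight, Sven: knave, Chao: knave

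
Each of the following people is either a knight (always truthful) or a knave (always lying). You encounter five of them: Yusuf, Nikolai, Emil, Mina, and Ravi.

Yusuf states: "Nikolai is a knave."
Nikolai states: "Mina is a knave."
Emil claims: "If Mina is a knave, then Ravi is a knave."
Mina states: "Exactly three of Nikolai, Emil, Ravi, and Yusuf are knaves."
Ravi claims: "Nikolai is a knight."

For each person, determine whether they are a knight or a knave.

Consider Yusuf. Suppose Yusuf is a knight.
Then no assignment of the remaining roles makes every statement match its speaker's type — contradiction.
So Yusuf is a knave.
Consider Nikolai. Suppose Nikolai is a knave.
Then Yusuf's statement comes out true, contradicting Yusuf being a knave.
So Nikolai is a knight.
With that fixed, Ravi's statement is true, so Ravi is a knight.
With that fixed, Mina's statement is false, so Mina is a knave.
With that fixed, Emil's statement is false, so Emil is a knave.

Yusuf: knave, Nikolai: knight, Emil: knave, Mina: knave, Ravi: knight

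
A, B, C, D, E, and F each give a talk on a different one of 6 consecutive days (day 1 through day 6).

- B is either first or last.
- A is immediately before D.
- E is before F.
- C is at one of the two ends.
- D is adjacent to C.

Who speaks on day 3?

F

With clue 1, B is ruled out for day 3.
With clues 1–4, C and E are ruled out for day 3.
With clues 1–5, A and D are ruled out for day 3.
So day 3 is F.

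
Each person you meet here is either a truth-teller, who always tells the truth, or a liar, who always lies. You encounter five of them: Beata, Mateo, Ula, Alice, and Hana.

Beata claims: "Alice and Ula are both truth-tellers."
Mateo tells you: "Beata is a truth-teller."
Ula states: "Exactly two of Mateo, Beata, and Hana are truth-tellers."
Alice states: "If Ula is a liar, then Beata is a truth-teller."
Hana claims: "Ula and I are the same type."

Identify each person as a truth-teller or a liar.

Beata: truth-teller, Mateo: truth-teller, Ula: truth-teller, Alice: truth-teller, Hana: liar

Consider Beata. Suppose Beata is a liar.
Then no assignment of the remaining roles makes every statement match its speaker's type — contradiction.
So Beata is a truth-teller.
With that fixed, Mateo's statement is true, so Mateo is a truth-teller.
With that fixed, Alice's statement is true, so Alice is a truth-teller.
Consider Ula. Suppose Ula is a liar.
Then Beata's statement comes out false, contradicting Beata being a truth-teller.
So Ula is a truth-teller.
Consider Hana. Suppose Hana is a truth-teller.
Then Ula's statement comes out false, contradicting Ula being a truth-teller.
So Hana is a liar.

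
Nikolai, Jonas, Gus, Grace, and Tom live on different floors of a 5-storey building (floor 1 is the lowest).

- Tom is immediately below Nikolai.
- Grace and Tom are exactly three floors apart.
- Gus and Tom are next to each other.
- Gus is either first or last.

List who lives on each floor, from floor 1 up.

Gus, Tom, Nikolai, Jonas, Grace

From clue 1: Nikolai is in {2,3,4,5}.
From clues 1–2: Nikolai is in {2,3,5}.
From clues 1–3: Nikolai is in {3,5}.
From clues 1–4: Gus → floor 1, Tom → floor 2, Nikolai → floor 3, Jonas → floor 4, Grace → floor 5.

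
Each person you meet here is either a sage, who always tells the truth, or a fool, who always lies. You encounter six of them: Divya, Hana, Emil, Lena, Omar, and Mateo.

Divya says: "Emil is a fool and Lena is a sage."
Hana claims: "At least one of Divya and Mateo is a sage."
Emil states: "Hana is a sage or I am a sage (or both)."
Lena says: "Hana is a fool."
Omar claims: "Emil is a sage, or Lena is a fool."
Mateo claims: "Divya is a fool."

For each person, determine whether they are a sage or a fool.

Consider Divya. Suppose Divya is a sage.
Then no assignment of the remaining roles makes every statement match its speaker's type — contradiction.
So Divya is a fool.
With that fixed, Mateo's statement is true, so Mateo is a sage.
With that fixed, Hana's statement is true, so Hana is a sage.
With that fixed, Emil's statement is true, so Emil is a sage.
With that fixed, Lena's statement is false, so Lena is a fool.
With that fixed, Omar's statement is true, so Omar is a sage.

Divya: fool, Hana: sage, Emil: sage, Lena: fool, Omar: sage, Mateo: sage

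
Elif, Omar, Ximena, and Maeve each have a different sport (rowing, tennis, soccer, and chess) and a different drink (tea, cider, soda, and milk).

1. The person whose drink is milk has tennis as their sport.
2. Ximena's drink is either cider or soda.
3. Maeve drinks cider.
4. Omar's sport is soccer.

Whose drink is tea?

Omar

With clues 1–2, Ximena is impossible for the one with drink tea.
With clues 1–3, Maeve is impossible for the one with drink tea.
With clues 1–4, Elif is impossible for the one with drink tea.
That leaves Omar.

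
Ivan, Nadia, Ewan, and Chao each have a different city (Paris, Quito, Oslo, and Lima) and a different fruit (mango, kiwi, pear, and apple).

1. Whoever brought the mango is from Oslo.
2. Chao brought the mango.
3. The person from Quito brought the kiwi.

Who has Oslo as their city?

Chao

With clues 1–2, Ewan, Ivan, and Nadia are impossible for the one with city Oslo.
That leaves Chao.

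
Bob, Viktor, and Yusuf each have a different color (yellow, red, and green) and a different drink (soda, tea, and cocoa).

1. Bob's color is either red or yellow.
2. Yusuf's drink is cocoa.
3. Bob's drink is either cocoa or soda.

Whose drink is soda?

With clues 1–2, Yusuf is impossible for the one with drink soda.
With clues 1–3, Viktor is impossible for the one with drink soda.
That leaves Bob.

Bob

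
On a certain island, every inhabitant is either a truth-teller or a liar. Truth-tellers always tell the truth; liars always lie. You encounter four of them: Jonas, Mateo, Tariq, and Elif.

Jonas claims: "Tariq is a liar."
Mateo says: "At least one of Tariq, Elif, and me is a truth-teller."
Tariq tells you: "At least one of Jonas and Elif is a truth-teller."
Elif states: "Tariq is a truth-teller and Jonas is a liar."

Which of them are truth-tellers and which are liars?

Consider Jonas. Suppose Jonas is a truth-teller.
Then no assignment of the remaining roles makes every statement match its speaker's type — contradiction.
So Jonas is a liar.
Consider Mateo. Suppose Mateo is a liar.
Then no assignment of the remaining roles makes every statement match its speaker's type — contradiction.
So Mateo is a truth-teller.
Consider Tariq. Suppose Tariq is a liar.
Then Jonas's statement comes out true, contradicting Jonas being a liar.
So Tariq is a truth-teller.
With that fixed, Elif's statement is true, so Elif is a truth-teller.

Jonas: liar, Mateo: truth-teller, Tariq: truth-teller, Elif: truth-teller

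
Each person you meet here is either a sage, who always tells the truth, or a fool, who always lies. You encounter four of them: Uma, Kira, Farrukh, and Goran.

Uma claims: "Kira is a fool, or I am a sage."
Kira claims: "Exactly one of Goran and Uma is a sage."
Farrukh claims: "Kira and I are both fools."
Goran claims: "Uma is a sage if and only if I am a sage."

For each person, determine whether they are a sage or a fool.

Consider Uma. Suppose Uma is a fool.
Then whichever role Goran has, Goran's statement has the wrong truth value — contradiction.
So Uma is a sage.
Consider Kira. Suppose Kira is a fool.
Then whichever role Farrukh has, Farrukh's statement has the wrong truth value — contradiction.
So Kira is a sage.
With that fixed, Farrukh's statement is false, so Farrukh is a fool.
Consider Goran. Suppose Goran is a sage.
Then Kira's statement comes out false, contradicting Kira being a sage.
So Goran is a fool.

Uma: sage, Kira: sage, Farrukh: fool, Goran: fool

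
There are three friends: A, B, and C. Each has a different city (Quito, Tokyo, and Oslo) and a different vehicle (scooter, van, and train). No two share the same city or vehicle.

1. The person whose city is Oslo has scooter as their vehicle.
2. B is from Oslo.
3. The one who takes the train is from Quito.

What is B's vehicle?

scooter

With clues 1–2, train and van are impossible for B's vehicle.
That leaves scooter.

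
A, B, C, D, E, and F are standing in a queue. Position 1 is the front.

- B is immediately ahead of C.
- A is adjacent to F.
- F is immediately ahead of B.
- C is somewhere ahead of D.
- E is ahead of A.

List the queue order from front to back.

E, A, F, B, C, D

From clue 1: B is in {1,2,3,4,5}.
From clues 1–3: A is in {1,2,3}.
From clues 1–4: A is in {1,2}.
From clues 1–5: E → position 1, A → position 2, F → position 3, B → position 4, C → position 5, D → position 6.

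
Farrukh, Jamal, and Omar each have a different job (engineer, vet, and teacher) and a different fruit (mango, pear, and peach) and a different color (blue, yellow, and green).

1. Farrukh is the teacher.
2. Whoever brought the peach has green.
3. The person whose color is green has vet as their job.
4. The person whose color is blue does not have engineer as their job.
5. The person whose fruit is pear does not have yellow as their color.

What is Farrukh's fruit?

With clues 1–3, peach is impossible for Farrukh's fruit.
With clues 1–5, mango is impossible for Farrukh's fruit.
That leaves pear.

pear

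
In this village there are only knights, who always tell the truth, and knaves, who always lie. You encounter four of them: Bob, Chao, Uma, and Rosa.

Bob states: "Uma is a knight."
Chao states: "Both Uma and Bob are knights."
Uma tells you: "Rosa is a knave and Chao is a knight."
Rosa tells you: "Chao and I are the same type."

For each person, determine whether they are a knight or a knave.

Consider Bob. Suppose Bob is a knave.
Then no assignment of the remaining roles makes every statement match its speaker's type — contradiction.
So Bob is a knight.
Consider Chao. Suppose Chao is a knave.
Then whichever role Rosa has, Rosa's statement has the wrong truth value — contradiction.
So Chao is a knight.
Consider Uma. Suppose Uma is a knave.
Then Bob's statement comes out false, contradicting Bob being a knight.
So Uma is a knight.
Consider Rosa. Suppose Rosa is a knight.
Then Uma's statement comes out false, contradicting Uma being a knight.
So Rosa is a knave.

Bob: knight, Chao: knight, Uma: knight, Rosa: knave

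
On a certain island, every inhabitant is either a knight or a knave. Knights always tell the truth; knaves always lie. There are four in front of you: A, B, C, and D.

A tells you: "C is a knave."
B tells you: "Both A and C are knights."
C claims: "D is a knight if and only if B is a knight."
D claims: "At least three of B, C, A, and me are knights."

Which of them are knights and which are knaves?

Consider A. Suppose A is a knight.
Then no assignment of the remaining roles makes every statement match its speaker's type — contradiction.
So A is a knave.
With that fixed, B's statement is false, so B is a knave.
With that fixed, D's statement is false, so D is a knave.
With that fixed, C's statement is true, so C is a knight.

A: knave, B: knave, C: knight, D: knave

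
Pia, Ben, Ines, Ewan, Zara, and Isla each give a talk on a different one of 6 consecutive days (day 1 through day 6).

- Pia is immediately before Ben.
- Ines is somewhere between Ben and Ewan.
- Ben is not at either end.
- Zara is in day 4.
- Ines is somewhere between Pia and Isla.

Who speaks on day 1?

With clue 1, Ben is ruled out for day 1.
With clues 1–2, Ines is ruled out for day 1.
With clues 1–4, Ewan and Zara are ruled out for day 1.
With clues 1–5, Isla is ruled out for day 1.
So day 1 is Pia.

Pia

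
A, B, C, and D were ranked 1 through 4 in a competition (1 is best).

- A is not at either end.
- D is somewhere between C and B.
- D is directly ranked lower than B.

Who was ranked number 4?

With clue 1, A is ruled out for rank 4.
With clues 1–2, D is ruled out for rank 4.
With clues 1–3, B is ruled out for rank 4.
So rank 4 is C.

C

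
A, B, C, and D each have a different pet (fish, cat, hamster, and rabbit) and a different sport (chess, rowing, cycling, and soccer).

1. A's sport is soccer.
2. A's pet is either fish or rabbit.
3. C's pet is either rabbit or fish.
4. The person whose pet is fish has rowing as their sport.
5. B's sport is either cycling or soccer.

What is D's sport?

chess

Clue 1 rules out soccer for D's sport.
With clues 1–4, rowing is impossible for D's sport.
With clues 1–5, cycling is impossible for D's sport.
That leaves chess.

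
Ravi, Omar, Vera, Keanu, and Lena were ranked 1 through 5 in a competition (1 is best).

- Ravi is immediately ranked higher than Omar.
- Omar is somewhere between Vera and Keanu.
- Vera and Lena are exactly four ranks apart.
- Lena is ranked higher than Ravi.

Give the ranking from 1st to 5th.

From clue 1: Ravi is in {1,2,3,4}.
From clues 1–2: Ravi is in {2,3}.
From clues 1–4: Lena → rank 1, Keanu → rank 2, Ravi → rank 3, Omar → rank 4, Vera → rank 5.

Lena, Keanu, Ravi, Omar, Vera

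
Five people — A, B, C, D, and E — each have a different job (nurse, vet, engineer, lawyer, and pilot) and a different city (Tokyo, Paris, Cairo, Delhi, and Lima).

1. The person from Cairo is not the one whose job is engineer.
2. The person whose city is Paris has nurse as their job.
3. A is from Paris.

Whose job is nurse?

A

With clues 1–3, B, C, D, and E are impossible for the one with job nurse.
That leaves A.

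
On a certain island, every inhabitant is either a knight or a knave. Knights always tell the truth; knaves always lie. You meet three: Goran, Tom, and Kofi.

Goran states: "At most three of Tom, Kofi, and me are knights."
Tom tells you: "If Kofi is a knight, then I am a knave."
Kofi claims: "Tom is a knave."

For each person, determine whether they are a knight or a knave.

Goran: knight, Tom: knight, Kofi: knave

Regardless of anyone's role, Goran's statement is true, so Goran is a knight.
Consider Tom. Suppose Tom is a knave.
Then Tom's own statement would have to be false, but it can't be — contradiction.
So Tom is a knight.
With that fixed, Kofi's statement is false, so Kofi is a knave.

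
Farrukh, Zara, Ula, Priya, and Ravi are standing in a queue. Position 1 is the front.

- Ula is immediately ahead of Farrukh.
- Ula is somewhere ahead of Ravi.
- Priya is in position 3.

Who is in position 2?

Farrukh

With clues 1–2, Ravi is ruled out for position 2.
With clues 1–3, Priya, Ula, and Zara are ruled out for position 2.
So position 2 is Farrukh.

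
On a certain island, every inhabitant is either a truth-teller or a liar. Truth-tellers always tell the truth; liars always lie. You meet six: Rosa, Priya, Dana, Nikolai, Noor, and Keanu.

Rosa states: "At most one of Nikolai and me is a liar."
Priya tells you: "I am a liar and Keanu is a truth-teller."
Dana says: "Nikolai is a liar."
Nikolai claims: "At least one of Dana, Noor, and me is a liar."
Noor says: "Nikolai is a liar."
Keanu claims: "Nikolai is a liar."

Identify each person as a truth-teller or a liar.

Consider Rosa. Suppose Rosa is a liar.
Then no assignment of the remaining roles makes every statement match its speaker's type — contradiction.
So Rosa is a truth-teller.
Consider Priya. Suppose Priya is a truth-teller.
Then Priya's own statement would have to be true, but it can't be — contradiction.
So Priya is a liar.
Consider Dana. Suppose Dana is a truth-teller.
Then no assignment of the remaining roles makes every statement match its speaker's type — contradiction.
So Dana is a liar.
With that fixed, Nikolai's statement is true, so Nikolai is a truth-teller.
With that fixed, Noor's statement is false, so Noor is a liar.
With that fixed, Keanu's statement is false, so Keanu is a liar.

Rosa: truth-teller, Priya: liar, Dana: liar, Nikolai: truth-teller, Noor: liar, Keanu: liar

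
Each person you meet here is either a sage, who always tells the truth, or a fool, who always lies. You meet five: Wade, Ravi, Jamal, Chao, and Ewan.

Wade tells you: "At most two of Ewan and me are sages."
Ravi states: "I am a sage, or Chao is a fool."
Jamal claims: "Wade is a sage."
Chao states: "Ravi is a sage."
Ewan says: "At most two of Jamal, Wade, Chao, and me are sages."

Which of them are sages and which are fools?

Regardless of anyone's role, Wade's statement is true, so Wade is a sage.
With that fixed, Jamal's statement is true, so Jamal is a sage.
Consider Ravi. Suppose Ravi is a fool.
Then no assignment of the remaining roles makes every statement match its speaker's type — contradiction.
So Ravi is a sage.
With that fixed, Chao's statement is true, so Chao is a sage.
With that fixed, Ewan's statement is false, so Ewan is a fool.

Wade: sage, Ravi: sage, Jamal: sage, Chao: sage, Ewan: fool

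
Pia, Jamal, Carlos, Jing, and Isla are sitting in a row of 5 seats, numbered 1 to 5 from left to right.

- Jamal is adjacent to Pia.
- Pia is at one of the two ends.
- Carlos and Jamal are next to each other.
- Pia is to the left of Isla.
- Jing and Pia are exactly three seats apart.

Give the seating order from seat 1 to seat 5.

Pia, Jamal, Carlos, Jing, Isla

From clues 1–2: Pia is in {1,5}.
From clues 1–3: Carlos → seat 3.
From clues 1–4: Pia → seat 1, Jamal → seat 2.
From clues 1–5: Jing → seat 4, Isla → seat 5.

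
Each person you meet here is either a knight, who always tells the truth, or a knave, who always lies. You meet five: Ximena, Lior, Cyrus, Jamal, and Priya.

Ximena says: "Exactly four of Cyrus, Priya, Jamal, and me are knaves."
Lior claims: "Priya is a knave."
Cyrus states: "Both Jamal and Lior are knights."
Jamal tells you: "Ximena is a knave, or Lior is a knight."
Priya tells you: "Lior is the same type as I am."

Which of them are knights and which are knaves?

Ximena: knave, Lior: knight, Cyrus: knight, Jamal: knight, Priya: knave

Consider Ximena. Suppose Ximena is a knight.
Then Ximena's own statement would have to be true, but it can't be — contradiction.
So Ximena is a knave.
With that fixed, Jamal's statement is true, so Jamal is a knight.
Consider Lior. Suppose Lior is a knave.
Then whichever role Priya has, Priya's statement has the wrong truth value — contradiction.
So Lior is a knight.
With that fixed, Cyrus's statement is true, so Cyrus is a knight.
Consider Priya. Suppose Priya is a knight.
Then Lior's statement comes out false, contradicting Lior being a knight.
So Priya is a knave.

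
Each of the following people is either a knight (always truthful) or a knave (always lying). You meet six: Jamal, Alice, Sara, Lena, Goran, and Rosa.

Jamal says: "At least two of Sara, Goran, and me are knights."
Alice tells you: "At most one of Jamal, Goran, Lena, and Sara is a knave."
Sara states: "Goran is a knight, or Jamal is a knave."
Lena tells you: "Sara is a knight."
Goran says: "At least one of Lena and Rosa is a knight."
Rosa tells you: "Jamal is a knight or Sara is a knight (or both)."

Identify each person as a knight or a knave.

Jamal: knight, Alice: knight, Sara: knight, Lena: knight, Goran: knight, Rosa: knight

Consider Jamal. Suppose Jamal is a knave.
Then no assignment of the remaining roles makes every statement match its speaker's type — contradiction.
So Jamal is a knight.
With that fixed, Rosa's statement is true, so Rosa is a knight.
With that fixed, Goran's statement is true, so Goran is a knight.
With that fixed, Sara's statement is true, so Sara is a knight.
With that fixed, Lena's statement is true, so Lena is a knight.
With that fixed, Alice's statement is true, so Alice is a knight.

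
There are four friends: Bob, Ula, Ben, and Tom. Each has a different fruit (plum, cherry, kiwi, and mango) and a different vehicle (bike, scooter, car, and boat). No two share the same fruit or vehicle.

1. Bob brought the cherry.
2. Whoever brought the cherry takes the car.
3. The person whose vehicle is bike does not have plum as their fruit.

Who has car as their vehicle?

Bob

With clues 1–2, Ben, Tom, and Ula are impossible for the one with vehicle car.
That leaves Bob.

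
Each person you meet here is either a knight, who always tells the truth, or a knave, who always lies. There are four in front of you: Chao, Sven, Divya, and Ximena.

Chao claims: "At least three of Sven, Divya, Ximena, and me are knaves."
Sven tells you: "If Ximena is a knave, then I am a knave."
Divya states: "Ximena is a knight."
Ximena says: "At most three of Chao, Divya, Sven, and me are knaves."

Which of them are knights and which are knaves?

Chao: knave, Sven: knight, Divya: knight, Ximena: knight

Consider Chao. Suppose Chao is a knight.
Then no assignment of the remaining roles makes every statement match its speaker's type — contradiction.
So Chao is a knave.
Consider Sven. Suppose Sven is a knave.
Then Sven's own statement would have to be false, but it can't be — contradiction.
So Sven is a knight.
With that fixed, Ximena's statement is true, so Ximena is a knight.
With that fixed, Divya's statement is true, so Divya is a knight.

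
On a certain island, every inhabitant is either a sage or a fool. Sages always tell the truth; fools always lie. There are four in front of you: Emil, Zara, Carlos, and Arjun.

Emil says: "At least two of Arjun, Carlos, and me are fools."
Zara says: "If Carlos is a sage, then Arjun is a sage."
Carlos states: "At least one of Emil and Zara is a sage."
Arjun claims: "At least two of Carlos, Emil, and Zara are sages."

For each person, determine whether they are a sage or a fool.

Emil: fool, Zara: sage, Carlos: sage, Arjun: sage

Consider Emil. Suppose Emil is a sage.
Then no assignment of the remaining roles makes every statement match its speaker's type — contradiction.
So Emil is a fool.
Consider Zara. Suppose Zara is a fool.
Then no assignment of the remaining roles makes every statement match its speaker's type — contradiction.
So Zara is a sage.
With that fixed, Carlos's statement is true, so Carlos is a sage.
With that fixed, Arjun's statement is true, so Arjun is a sage.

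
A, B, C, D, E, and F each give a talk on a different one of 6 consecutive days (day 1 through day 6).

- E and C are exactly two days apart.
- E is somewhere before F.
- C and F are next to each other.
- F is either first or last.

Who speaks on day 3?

With clues 1–4, A, B, C, D, and F are ruled out for day 3.
So day 3 is E.

E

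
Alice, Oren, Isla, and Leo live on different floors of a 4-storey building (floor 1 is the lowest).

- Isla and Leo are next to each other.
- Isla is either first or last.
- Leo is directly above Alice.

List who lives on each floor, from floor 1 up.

From clues 1–2: Isla is in {1,4}.
From clues 1–3: Oren → floor 1, Alice → floor 2, Leo → floor 3, Isla → floor 4.

Oren, Alice, Leo, Isla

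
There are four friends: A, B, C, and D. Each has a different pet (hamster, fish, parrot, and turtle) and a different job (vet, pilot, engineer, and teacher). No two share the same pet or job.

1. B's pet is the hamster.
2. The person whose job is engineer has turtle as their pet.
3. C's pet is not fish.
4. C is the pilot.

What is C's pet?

Clue 1 rules out hamster for C's pet.
With clues 1–3, fish is impossible for C's pet.
With clues 1–4, turtle is impossible for C's pet.
That leaves parrot.

parrot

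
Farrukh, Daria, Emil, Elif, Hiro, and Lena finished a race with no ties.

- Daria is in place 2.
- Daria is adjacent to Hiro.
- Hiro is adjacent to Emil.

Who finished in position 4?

Emil

With clue 1, Daria is ruled out for place 4.
With clues 1–2, Hiro is ruled out for place 4.
With clues 1–3, Elif, Farrukh, and Lena are ruled out for place 4.
So place 4 is Emil.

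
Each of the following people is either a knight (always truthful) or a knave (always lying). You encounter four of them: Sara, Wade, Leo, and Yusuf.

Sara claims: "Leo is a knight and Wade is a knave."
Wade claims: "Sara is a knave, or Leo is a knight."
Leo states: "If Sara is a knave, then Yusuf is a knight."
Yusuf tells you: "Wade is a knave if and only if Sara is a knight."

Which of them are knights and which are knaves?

Consider Sara. Suppose Sara is a knight.
Then no assignment of the remaining roles makes every statement match its speaker's type — contradiction.
So Sara is a knave.
With that fixed, Wade's statement is true, so Wade is a knight.
With that fixed, Yusuf's statement is true, so Yusuf is a knight.
With that fixed, Leo's statement is true, so Leo is a knight.

Sara: knave, Wade: knight, Leo: knight, Yusuf: knight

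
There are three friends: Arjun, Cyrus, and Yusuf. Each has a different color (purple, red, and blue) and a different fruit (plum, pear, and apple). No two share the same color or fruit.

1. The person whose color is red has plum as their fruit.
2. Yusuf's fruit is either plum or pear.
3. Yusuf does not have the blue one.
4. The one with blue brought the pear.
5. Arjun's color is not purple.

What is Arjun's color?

With clues 1–4, red is impossible for Arjun's color.
With clues 1–5, purple is impossible for Arjun's color.
That leaves blue.

blue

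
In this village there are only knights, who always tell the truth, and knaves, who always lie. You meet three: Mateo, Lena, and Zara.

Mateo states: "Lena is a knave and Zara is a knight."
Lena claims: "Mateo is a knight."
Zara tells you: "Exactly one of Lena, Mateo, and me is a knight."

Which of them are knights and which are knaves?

Mateo: knave, Lena: knave, Zara: knave

Consider Mateo. Suppose Mateo is a knight.
Then no assignment of the remaining roles makes every statement match its speaker's type — contradiction.
So Mateo is a knave.
With that fixed, Lena's statement is false, so Lena is a knave.
Consider Zara. Suppose Zara is a knight.
Then Mateo's statement comes out true, contradicting Mateo being a knave.
So Zara is a knave.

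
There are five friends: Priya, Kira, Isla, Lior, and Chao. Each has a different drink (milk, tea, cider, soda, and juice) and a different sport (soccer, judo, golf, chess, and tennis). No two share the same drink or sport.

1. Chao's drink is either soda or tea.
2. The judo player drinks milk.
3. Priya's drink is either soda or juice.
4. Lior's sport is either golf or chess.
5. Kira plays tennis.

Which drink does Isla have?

With clues 1–5, cider, juice, soda, and tea are impossible for Isla's drink.
That leaves milk.

milk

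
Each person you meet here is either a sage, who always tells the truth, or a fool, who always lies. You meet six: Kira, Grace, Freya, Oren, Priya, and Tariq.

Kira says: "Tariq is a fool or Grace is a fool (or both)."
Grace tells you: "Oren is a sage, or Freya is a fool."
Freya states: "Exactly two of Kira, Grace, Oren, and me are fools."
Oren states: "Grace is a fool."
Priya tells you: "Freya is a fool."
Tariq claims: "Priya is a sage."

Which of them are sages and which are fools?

Kira: fool, Grace: sage, Freya: fool, Oren: fool, Priya: sage, Tariq: sage

Consider Kira. Suppose Kira is a sage.
Then no assignment of the remaining roles makes every statement match its speaker's type — contradiction.
So Kira is a fool.
Consider Grace. Suppose Grace is a fool.
Then Kira's statement comes out true, contradicting Kira being a fool.
So Grace is a sage.
With that fixed, Oren's statement is false, so Oren is a fool.
Consider Freya. Suppose Freya is a sage.
Then Grace's statement comes out false, contradicting Grace being a sage.
So Freya is a fool.
With that fixed, Priya's statement is true, so Priya is a sage.
With that fixed, Tariq's statement is true, so Tariq is a sage.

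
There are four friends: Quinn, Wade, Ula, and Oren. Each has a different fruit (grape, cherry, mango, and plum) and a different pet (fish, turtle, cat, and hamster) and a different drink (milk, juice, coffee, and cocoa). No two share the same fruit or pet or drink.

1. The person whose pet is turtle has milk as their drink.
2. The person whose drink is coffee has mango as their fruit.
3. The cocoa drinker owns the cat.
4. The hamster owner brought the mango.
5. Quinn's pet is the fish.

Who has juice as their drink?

Quinn

With clues 1–5, Oren, Ula, and Wade are impossible for the one with drink juice.
That leaves Quinn.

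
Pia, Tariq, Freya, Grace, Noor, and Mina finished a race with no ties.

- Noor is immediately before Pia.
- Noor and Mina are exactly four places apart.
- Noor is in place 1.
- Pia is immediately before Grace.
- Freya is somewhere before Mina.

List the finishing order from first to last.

Noor, Pia, Grace, Freya, Mina, Tariq

From clue 1: Pia is in {2,3,4,5,6}.
From clues 1–2: Pia is in {2,3,6}.
From clues 1–3: Noor → place 1, Pia → place 2, Mina → place 5.
From clues 1–4: Grace → place 3.
From clues 1–5: Freya → place 4, Tariq → place 6.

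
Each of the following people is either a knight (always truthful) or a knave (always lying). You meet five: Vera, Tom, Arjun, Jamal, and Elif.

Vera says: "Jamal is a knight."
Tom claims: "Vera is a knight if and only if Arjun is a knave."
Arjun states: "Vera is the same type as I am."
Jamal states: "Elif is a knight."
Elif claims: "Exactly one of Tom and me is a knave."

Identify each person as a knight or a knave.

Consider Vera. Suppose Vera is a knave.
Then whichever role Arjun has, Arjun's statement has the wrong truth value — contradiction.
So Vera is a knight.
Consider Tom. Suppose Tom is a knight.
Then whichever role Elif has, Elif's statement has the wrong truth value — contradiction.
So Tom is a knave.
Consider Arjun. Suppose Arjun is a knave.
Then Tom's statement comes out true, contradicting Tom being a knave.
So Arjun is a knight.
Consider Jamal. Suppose Jamal is a knave.
Then Vera's statement comes out false, contradicting Vera being a knight.
So Jamal is a knight.
Consider Elif. Suppose Elif is a knave.
Then Jamal's statement comes out false, contradicting Jamal being a knight.
So Elif is a knight.

Vera: knight, Tom: knave, Arjun: knight, Jamal: knight, Elif: knight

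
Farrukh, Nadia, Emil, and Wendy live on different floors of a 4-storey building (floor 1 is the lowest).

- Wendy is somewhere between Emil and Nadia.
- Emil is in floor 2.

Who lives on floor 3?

Wendy

With clues 1–2, Emil, Farrukh, and Nadia are ruled out for floor 3.
So floor 3 is Wendy.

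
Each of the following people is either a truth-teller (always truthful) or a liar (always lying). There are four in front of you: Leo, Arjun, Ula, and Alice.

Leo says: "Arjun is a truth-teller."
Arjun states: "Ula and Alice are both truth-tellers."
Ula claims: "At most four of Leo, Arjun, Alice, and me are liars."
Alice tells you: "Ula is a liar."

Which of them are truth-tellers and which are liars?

Regardless of anyone's role, Ula's statement is true, so Ula is a truth-teller.
With that fixed, Alice's statement is false, so Alice is a liar.
With that fixed, Arjun's statement is false, so Arjun is a liar.
With that fixed, Leo's statement is false, so Leo is a liar.

Leo: liar, Arjun: liar, Ula: truth-teller, Alice: liar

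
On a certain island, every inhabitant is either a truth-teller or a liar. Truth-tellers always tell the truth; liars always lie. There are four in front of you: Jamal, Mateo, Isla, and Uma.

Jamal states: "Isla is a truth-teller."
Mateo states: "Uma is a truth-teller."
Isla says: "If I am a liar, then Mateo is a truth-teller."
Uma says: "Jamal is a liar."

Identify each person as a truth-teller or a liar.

Consider Jamal. Suppose Jamal is a liar.
Then no assignment of the remaining roles makes every statement match its speaker's type — contradiction.
So Jamal is a truth-teller.
With that fixed, Uma's statement is false, so Uma is a liar.
With that fixed, Mateo's statement is false, so Mateo is a liar.
Consider Isla. Suppose Isla is a liar.
Then Jamal's statement comes out false, contradicting Jamal being a truth-teller.
So Isla is a truth-teller.

Jamal: truth-teller, Mateo: liar, Isla: truth-teller, Uma: liar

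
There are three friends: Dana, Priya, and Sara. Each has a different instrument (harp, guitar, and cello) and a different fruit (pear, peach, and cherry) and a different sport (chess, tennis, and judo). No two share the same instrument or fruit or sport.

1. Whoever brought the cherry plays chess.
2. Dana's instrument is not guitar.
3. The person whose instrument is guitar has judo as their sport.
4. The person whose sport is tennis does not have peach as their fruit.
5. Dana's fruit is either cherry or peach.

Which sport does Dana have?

chess

With clues 1–3, judo is impossible for Dana's sport.
With clues 1–5, tennis is impossible for Dana's sport.
That leaves chess.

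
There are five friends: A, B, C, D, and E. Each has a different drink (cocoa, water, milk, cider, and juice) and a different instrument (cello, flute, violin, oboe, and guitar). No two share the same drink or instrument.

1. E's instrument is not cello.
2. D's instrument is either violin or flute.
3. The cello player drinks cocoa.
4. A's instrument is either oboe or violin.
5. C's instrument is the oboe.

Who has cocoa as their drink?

With clues 1–3, D and E are impossible for the one with drink cocoa.
With clues 1–4, A is impossible for the one with drink cocoa.
With clues 1–5, C is impossible for the one with drink cocoa.
That leaves B.

B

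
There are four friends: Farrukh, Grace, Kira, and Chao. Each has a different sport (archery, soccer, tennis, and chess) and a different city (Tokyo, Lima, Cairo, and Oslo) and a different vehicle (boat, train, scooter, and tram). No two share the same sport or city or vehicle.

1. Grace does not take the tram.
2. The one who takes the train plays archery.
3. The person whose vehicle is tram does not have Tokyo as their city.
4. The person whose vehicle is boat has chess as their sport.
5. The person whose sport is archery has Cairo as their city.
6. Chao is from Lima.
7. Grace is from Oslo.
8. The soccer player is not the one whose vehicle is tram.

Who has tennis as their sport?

With clues 1–8, Farrukh, Grace, and Kira are impossible for the one with sport tennis.
That leaves Chao.

Chao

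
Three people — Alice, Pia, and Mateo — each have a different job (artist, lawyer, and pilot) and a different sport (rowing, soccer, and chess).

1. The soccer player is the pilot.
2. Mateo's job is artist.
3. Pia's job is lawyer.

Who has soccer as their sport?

Alice

With clues 1–2, Mateo is impossible for the one with sport soccer.
With clues 1–3, Pia is impossible for the one with sport soccer.
That leaves Alice.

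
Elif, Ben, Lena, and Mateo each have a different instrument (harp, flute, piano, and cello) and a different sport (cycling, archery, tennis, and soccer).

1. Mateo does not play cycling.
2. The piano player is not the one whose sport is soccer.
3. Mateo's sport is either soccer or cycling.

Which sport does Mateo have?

Clue 1 rules out cycling for Mateo's sport.
With clues 1–3, archery and tennis are impossible for Mateo's sport.
That leaves soccer.

soccer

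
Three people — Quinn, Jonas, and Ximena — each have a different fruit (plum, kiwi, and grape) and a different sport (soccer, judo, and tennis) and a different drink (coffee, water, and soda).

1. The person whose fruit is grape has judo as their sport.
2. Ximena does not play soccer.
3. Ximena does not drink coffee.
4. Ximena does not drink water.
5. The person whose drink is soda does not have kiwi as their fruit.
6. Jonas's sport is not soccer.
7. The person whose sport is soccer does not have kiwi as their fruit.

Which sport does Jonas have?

tennis

With clues 1–6, soccer is impossible for Jonas's sport.
With clues 1–7, judo is impossible for Jonas's sport.
That leaves tennis.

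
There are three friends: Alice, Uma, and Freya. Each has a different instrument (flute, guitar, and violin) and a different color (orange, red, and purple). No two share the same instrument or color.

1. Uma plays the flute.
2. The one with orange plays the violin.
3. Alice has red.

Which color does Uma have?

purple

With clues 1–2, orange is impossible for Uma's color.
With clues 1–3, red is impossible for Uma's color.
That leaves purple.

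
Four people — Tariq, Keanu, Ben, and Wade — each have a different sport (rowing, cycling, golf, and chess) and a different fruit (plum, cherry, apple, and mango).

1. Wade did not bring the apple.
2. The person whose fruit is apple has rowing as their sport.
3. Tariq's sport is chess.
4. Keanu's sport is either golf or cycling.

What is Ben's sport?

With clues 1–3, chess is impossible for Ben's sport.
With clues 1–4, cycling and golf are impossible for Ben's sport.
That leaves rowing.

rowing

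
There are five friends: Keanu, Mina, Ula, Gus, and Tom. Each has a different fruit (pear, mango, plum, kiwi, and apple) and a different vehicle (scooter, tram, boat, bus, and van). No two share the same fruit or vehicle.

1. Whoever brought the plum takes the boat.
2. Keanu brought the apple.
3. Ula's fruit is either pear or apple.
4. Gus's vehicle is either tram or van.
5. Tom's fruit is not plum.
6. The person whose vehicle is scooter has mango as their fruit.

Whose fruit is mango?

With clues 1–2, Keanu is impossible for the one with fruit mango.
With clues 1–3, Ula is impossible for the one with fruit mango.
With clues 1–5, Mina is impossible for the one with fruit mango.
With clues 1–6, Gus is impossible for the one with fruit mango.
That leaves Tom.

Tom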